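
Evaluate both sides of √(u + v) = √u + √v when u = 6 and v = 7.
LHS = √(6 + 7) = √(13) ≈ 3.606
RHS = √6 + √7 = √(6) + √(7) ≈ 5.095

LHS ≠ RHS (they differ by about 1.49), so the equation does not hold here.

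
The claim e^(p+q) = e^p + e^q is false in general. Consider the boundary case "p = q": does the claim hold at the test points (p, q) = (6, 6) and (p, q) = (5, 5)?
No, fails at both test points

At (6, 6): LHS = e^12 ≈ 162754.8 ≠ RHS = 2·e^6 ≈ 806.9
At (5, 5): LHS = e^10 ≈ 22026.5 ≠ RHS = 2·e^5 ≈ 296.8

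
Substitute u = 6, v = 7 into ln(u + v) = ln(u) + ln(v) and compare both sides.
LHS = ln(6 + 7) = ln(13) ≈ 2.565
RHS = ln(6) + ln(7) ≈ 3.738

LHS ≠ RHS (they differ by about 1.173), so the equation does not hold here.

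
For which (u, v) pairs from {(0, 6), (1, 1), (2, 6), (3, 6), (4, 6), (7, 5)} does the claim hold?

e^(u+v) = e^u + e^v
None

Testing each pair:
(0, 6): LHS = e^6 ≈ 403.4, RHS = 1 + e^6 ≈ 404.4 → fails
(1, 1): LHS = e^2 ≈ 7.389, RHS = 2·e ≈ 5.437 → fails
(2, 6): LHS = e^8 ≈ 2981, RHS = e^2 + e^6 ≈ 410.8 → fails
(3, 6): LHS = e^9 ≈ 8103, RHS = e^3 + e^6 ≈ 423.5 → fails
(4, 6): LHS = e^10 ≈ 22026.5, RHS = e^4 + e^6 ≈ 458 → fails
(7, 5): LHS = e^12 ≈ 162754.8, RHS = e^5 + e^7 ≈ 1245 → fails

No pair satisfies the claim.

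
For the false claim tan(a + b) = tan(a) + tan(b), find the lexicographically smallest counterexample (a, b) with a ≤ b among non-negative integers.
Substituting (1, 1) into the claim:
LHS = tan(1 + 1) = tan(2) ≈ -2.185
RHS = tan(1) + tan(1) = 2·tan(1) ≈ 3.115

Since LHS ≠ RHS, this pair disproves the claim, and no lexicographically smaller pair (a ≤ b, non-negative integers) does.

For instance (4, 7) is also a counterexample (LHS = tan(11) ≈ -226, RHS = tan(7) + tan(4) ≈ 2.029), but it's lexicographically larger.

Answer: (a, b) = (1, 1)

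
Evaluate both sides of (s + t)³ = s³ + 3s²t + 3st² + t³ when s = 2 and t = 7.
LHS = (2 + 7)³ = 729
RHS = 2³ + 3·2²·7 + 3·2·7² + 7³ = 729

LHS = RHS: the two sides agree.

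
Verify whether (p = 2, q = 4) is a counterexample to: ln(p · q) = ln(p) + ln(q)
Substituting p = 2, q = 4:
LHS = ln(2 · 4) = ln(8) ≈ 2.079
RHS = ln(2) + ln(4) ≈ 2.079

The sides agree, so this pair does not disprove the claim.

Answer: No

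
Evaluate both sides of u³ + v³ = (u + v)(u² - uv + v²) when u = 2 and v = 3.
LHS = 2³ + 3³ = 35
RHS = (2 + 3)(2² - 2·3 + 3²) = 35

LHS = RHS: the two sides agree.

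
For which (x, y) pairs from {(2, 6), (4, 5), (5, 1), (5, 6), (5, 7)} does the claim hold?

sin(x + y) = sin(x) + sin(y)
Testing each pair:
(2, 6): LHS = sin(8) ≈ 0.9894, RHS = sin(6) + sin(2) ≈ 0.6299 → fails
(4, 5): LHS = sin(9) ≈ 0.4121, RHS = sin(5) + sin(4) ≈ -1.716 → fails
(5, 1): LHS = sin(6) ≈ -0.2794, RHS = sin(5) + sin(1) ≈ -0.1175 → fails
(5, 6): LHS = sin(11) ≈ -1, RHS = sin(5) + sin(6) ≈ -1.238 → fails
(5, 7): LHS = sin(12) ≈ -0.5366, RHS = sin(5) + sin(7) ≈ -0.3019 → fails

No pair satisfies the claim.

Answer: None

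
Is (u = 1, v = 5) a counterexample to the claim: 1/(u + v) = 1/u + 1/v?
Substituting u = 1, v = 5:
LHS = 1/(1 + 5) = 1/6
RHS = 1/1 + 1/5 = 6/5

Since LHS ≠ RHS, this pair disproves the claim.

Answer: Yes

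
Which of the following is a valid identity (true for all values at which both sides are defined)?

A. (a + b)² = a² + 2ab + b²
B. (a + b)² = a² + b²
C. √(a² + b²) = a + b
A

A: holds — e.g. at (1, 5), both sides equal 36.
B: fails at (1, 3) — LHS = 16, RHS = 10.
C: fails at (5, 8) — LHS = √(89) ≈ 9.434, RHS = 13.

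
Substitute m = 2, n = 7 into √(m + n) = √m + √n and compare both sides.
LHS = √(2 + 7) = 3
RHS = √2 + √7 = √(2) + √(7) ≈ 4.06

LHS ≠ RHS (they differ by about 1.06), so the equation does not hold here.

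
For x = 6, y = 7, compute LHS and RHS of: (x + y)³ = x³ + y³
LHS = (6 + 7)³ = 2197
RHS = 6³ + 7³ = 559

LHS ≠ RHS, so the equation does not hold here.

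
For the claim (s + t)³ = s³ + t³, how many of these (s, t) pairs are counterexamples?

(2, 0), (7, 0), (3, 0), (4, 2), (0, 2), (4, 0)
1

Testing each pair:
(2, 0): LHS = 8, RHS = 8 → satisfies claim
(7, 0): LHS = 343, RHS = 343 → satisfies claim
(3, 0): LHS = 27, RHS = 27 → satisfies claim
(4, 2): LHS = 216, RHS = 72 → counterexample
(0, 2): LHS = 8, RHS = 8 → satisfies claim
(4, 0): LHS = 64, RHS = 64 → satisfies claim

That makes 1 counterexample.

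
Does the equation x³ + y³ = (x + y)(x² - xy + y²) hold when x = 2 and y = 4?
Substituting x = 2, y = 4:

LHS = 2³ + 4³ = 72
RHS = (2 + 4)(2² - 2·4 + 4²) = 72

LHS = RHS, so the equation holds at this point.

Answer: Holds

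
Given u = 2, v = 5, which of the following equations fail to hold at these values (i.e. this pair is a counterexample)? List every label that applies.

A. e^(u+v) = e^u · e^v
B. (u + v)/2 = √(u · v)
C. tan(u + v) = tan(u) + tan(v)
Evaluating each claim at the given values:
A. LHS = e^7 ≈ 1097, RHS = e^7 ≈ 1097 → holds here (LHS = RHS)
B. LHS = 7/2, RHS = √(10) ≈ 3.162 → fails here (LHS ≠ RHS)
C. LHS = tan(7) ≈ 0.8714, RHS = tan(5) + tan(2) ≈ -5.566 → fails here (LHS ≠ RHS)

Answer: B, C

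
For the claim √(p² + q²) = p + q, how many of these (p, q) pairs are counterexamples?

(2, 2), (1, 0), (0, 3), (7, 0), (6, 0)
Testing each pair:
(2, 2): LHS = 2·√(2) ≈ 2.828, RHS = 4 → counterexample
(1, 0): LHS = 1, RHS = 1 → satisfies claim
(0, 3): LHS = 3, RHS = 3 → satisfies claim
(7, 0): LHS = 7, RHS = 7 → satisfies claim
(6, 0): LHS = 6, RHS = 6 → satisfies claim

That makes 1 counterexample.

Answer: 1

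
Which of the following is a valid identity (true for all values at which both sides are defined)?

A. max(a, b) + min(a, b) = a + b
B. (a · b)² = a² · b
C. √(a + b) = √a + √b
A

A: holds — e.g. at (3, 4), both sides equal 7.
B: fails at (2, 7) — LHS = 196, RHS = 28.
C: fails at (2, 4) — LHS = √(6) ≈ 2.449, RHS = √(2) + 2 ≈ 3.414.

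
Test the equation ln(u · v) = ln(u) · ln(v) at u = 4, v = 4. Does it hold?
Fails

Substituting u = 4, v = 4:

LHS = ln(4 · 4) = ln(16) ≈ 2.773
RHS = ln(4) · ln(4) = ln(4)² ≈ 1.922

LHS ≠ RHS, so the equation does not hold at this point.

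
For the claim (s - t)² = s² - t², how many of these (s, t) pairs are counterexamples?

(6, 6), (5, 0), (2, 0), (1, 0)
0

Testing each pair:
(6, 6): LHS = 0, RHS = 0 → satisfies claim
(5, 0): LHS = 25, RHS = 25 → satisfies claim
(2, 0): LHS = 4, RHS = 4 → satisfies claim
(1, 0): LHS = 1, RHS = 1 → satisfies claim

That makes 0 counterexamples.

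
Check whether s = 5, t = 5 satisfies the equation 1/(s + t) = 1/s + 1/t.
Fails

Substituting s = 5, t = 5:

LHS = 1/(5 + 5) = 1/10
RHS = 1/5 + 1/5 = 2/5

LHS ≠ RHS, so the equation does not hold at this point.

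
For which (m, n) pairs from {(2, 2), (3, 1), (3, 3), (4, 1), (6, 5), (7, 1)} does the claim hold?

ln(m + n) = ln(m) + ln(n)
(2, 2)

Testing each pair:
(2, 2): LHS = ln(4) ≈ 1.386, RHS = 2·ln(2) ≈ 1.386 → holds
(3, 1): LHS = ln(4) ≈ 1.386, RHS = ln(3) ≈ 1.099 → fails
(3, 3): LHS = ln(6) ≈ 1.792, RHS = 2·ln(3) ≈ 2.197 → fails
(4, 1): LHS = ln(5) ≈ 1.609, RHS = ln(4) ≈ 1.386 → fails
(6, 5): LHS = ln(11) ≈ 2.398, RHS = ln(5) + ln(6) ≈ 3.401 → fails
(7, 1): LHS = ln(8) ≈ 2.079, RHS = ln(7) ≈ 1.946 → fails

1 of 6 pairs satisfies the claim.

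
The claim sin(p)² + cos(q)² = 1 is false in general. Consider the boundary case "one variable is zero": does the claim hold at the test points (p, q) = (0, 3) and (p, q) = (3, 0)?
No, fails at both test points

At (0, 3): LHS = cos(3)² ≈ 0.9801 ≠ RHS = 1
At (3, 0): LHS = sin(3)² + 1 ≈ 1.02 ≠ RHS = 1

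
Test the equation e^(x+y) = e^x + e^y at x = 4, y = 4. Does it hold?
Substituting x = 4, y = 4:

LHS = e^(4+4) = e^8 ≈ 2981
RHS = e^4 + e^4 = 2·e^4 ≈ 109.2

LHS ≠ RHS, so the equation does not hold at this point.

Answer: Fails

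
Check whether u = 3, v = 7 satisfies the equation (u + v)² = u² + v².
Fails

Substituting u = 3, v = 7:

LHS = (3 + 7)² = 100
RHS = 3² + 7² = 58

LHS ≠ RHS, so the equation does not hold at this point.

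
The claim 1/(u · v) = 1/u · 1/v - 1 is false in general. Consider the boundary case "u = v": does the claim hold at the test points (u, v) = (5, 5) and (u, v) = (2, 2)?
At (5, 5): LHS = 1/25 ≠ RHS = -24/25
At (2, 2): LHS = 1/4 ≠ RHS = -3/4

Answer: No, fails at both test points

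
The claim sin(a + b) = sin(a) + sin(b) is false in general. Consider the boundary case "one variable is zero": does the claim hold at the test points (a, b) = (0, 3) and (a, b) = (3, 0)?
At (0, 3): LHS = sin(3) ≈ 0.1411, RHS = sin(3) ≈ 0.1411 → equal
At (3, 0): LHS = sin(3) ≈ 0.1411, RHS = sin(3) ≈ 0.1411 → equal

So the claim does hold at both of these boundary points, even though it is not an identity.

Answer: Yes, holds at both test points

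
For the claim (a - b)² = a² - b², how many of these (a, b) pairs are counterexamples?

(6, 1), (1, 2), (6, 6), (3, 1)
3

Testing each pair:
(6, 1): LHS = 25, RHS = 35 → counterexample
(1, 2): LHS = 1, RHS = -3 → counterexample
(6, 6): LHS = 0, RHS = 0 → satisfies claim
(3, 1): LHS = 4, RHS = 8 → counterexample

That makes 3 counterexamples.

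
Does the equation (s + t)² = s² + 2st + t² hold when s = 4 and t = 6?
Substituting s = 4, t = 6:

LHS = (4 + 6)² = 100
RHS = 4² + 2·4·6 + 6² = 100

LHS = RHS, so the equation holds at this point.

Answer: Holds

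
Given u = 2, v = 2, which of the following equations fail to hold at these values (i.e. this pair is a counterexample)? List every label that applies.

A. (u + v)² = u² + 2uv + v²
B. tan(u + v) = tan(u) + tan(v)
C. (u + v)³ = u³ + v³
Evaluating each claim at the given values:
A. LHS = 16, RHS = 16 → holds here (LHS = RHS)
B. LHS = tan(4) ≈ 1.158, RHS = 2·tan(2) ≈ -4.37 → fails here (LHS ≠ RHS)
C. LHS = 64, RHS = 16 → fails here (LHS ≠ RHS)

Answer: B, C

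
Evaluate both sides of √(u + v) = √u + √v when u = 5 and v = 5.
LHS = √(5 + 5) = √(10) ≈ 3.162
RHS = √5 + √5 = 2·√(5) ≈ 4.472

LHS ≠ RHS (they differ by about 1.31), so the equation does not hold here.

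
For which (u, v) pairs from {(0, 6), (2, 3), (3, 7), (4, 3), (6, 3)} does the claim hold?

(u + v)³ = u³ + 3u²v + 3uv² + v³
Testing each pair:
(0, 6): LHS = 216, RHS = 216 → holds
(2, 3): LHS = 125, RHS = 125 → holds
(3, 7): LHS = 1000, RHS = 1000 → holds
(4, 3): LHS = 343, RHS = 343 → holds
(6, 3): LHS = 729, RHS = 729 → holds

Every pair satisfies the claim.

Answer: All pairs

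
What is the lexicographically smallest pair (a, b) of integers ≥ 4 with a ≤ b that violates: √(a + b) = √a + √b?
Substituting (4, 4) into the claim:
LHS = √(4 + 4) = 2·√(2) ≈ 2.828
RHS = √4 + √4 = 4

Since LHS ≠ RHS, this pair disproves the claim, and no lexicographically smaller pair (a ≤ b, integers ≥ 4) does.

For instance (7, 10) is also a counterexample (LHS = √(17) ≈ 4.123, RHS = √(7) + √(10) ≈ 5.808), but it's lexicographically larger.

Answer: (a, b) = (4, 4)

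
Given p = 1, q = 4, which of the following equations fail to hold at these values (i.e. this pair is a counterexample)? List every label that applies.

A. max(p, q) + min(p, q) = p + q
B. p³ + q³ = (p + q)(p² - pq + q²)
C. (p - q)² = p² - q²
Evaluating each claim at the given values:
A. LHS = 5, RHS = 5 → holds here (LHS = RHS)
B. LHS = 65, RHS = 65 → holds here (LHS = RHS)
C. LHS = 9, RHS = -15 → fails here (LHS ≠ RHS)

Answer: C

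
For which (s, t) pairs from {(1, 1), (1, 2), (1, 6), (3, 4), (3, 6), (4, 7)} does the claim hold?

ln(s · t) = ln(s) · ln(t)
Testing each pair:
(1, 1): LHS = 0, RHS = 0 → holds
(1, 2): LHS = ln(2) ≈ 0.6931, RHS = 0 → fails
(1, 6): LHS = ln(6) ≈ 1.792, RHS = 0 → fails
(3, 4): LHS = ln(12) ≈ 2.485, RHS = ln(3)·ln(4) ≈ 1.523 → fails
(3, 6): LHS = ln(18) ≈ 2.89, RHS = ln(3)·ln(6) ≈ 1.968 → fails
(4, 7): LHS = ln(28) ≈ 3.332, RHS = ln(4)·ln(7) ≈ 2.698 → fails

1 of 6 pairs satisfies the claim.

Answer: (1, 1)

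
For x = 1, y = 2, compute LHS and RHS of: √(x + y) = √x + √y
LHS = √(1 + 2) = √(3) ≈ 1.732
RHS = √1 + √2 = 1 + √(2) ≈ 2.414

LHS ≠ RHS (they differ by about 0.6822), so the equation does not hold here.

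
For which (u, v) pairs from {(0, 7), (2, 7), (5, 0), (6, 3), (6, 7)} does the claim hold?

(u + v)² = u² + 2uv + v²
All pairs

Testing each pair:
(0, 7): LHS = 49, RHS = 49 → holds
(2, 7): LHS = 81, RHS = 81 → holds
(5, 0): LHS = 25, RHS = 25 → holds
(6, 3): LHS = 81, RHS = 81 → holds
(6, 7): LHS = 169, RHS = 169 → holds

Every pair satisfies the claim.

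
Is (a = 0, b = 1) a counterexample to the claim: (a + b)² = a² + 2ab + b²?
Substituting a = 0, b = 1:
LHS = (0 + 1)² = 1
RHS = 0² + 2·0·1 + 1² = 1

The sides agree, so this pair does not disprove the claim.

Answer: No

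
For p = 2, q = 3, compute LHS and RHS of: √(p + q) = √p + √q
LHS = √(2 + 3) = √(5) ≈ 2.236
RHS = √2 + √3 = √(2) + √(3) ≈ 3.146

LHS ≠ RHS (they differ by about 0.9102), so the equation does not hold here.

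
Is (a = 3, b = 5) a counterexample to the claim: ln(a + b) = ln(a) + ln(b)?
Substituting a = 3, b = 5:
LHS = ln(3 + 5) = ln(8) ≈ 2.079
RHS = ln(3) + ln(5) ≈ 2.708

Since LHS ≠ RHS, this pair disproves the claim.

Answer: Yes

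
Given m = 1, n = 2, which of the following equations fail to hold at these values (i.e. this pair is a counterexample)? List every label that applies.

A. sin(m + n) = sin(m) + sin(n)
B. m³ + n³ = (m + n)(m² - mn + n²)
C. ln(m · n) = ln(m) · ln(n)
Evaluating each claim at the given values:
A. LHS = sin(3) ≈ 0.1411, RHS = sin(1) + sin(2) ≈ 1.751 → fails here (LHS ≠ RHS)
B. LHS = 9, RHS = 9 → holds here (LHS = RHS)
C. LHS = ln(2) ≈ 0.6931, RHS = 0 → fails here (LHS ≠ RHS)

Answer: A, C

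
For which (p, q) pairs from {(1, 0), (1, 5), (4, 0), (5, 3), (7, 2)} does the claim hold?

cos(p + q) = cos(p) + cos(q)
None

Testing each pair:
(1, 0): LHS = cos(1) ≈ 0.5403, RHS = cos(1) + 1 ≈ 1.54 → fails
(1, 5): LHS = cos(6) ≈ 0.9602, RHS = cos(5) + cos(1) ≈ 0.824 → fails
(4, 0): LHS = cos(4) ≈ -0.6536, RHS = cos(4) + 1 ≈ 0.3464 → fails
(5, 3): LHS = cos(8) ≈ -0.1455, RHS = cos(3) + cos(5) ≈ -0.7063 → fails
(7, 2): LHS = cos(9) ≈ -0.9111, RHS = cos(2) + cos(7) ≈ 0.3378 → fails

No pair satisfies the claim.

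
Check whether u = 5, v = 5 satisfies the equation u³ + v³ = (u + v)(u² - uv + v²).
Substituting u = 5, v = 5:

LHS = 5³ + 5³ = 250
RHS = (5 + 5)(5² - 5·5 + 5²) = 250

LHS = RHS, so the equation holds at this point.

Answer: Holds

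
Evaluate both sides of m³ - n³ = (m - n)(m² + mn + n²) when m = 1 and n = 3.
LHS = 1³ - 3³ = -26
RHS = (1 - 3)(1² + 1·3 + 3²) = -26

LHS = RHS: the two sides agree.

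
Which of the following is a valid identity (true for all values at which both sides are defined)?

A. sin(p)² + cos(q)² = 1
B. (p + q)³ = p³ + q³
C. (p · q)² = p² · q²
A: fails at (4, 6) — LHS = sin(4)² + cos(6)² ≈ 1.495, RHS = 1.
B: fails at (3, 3) — LHS = 216, RHS = 54.
C: holds — e.g. at (2, 5), both sides equal 100.

Answer: C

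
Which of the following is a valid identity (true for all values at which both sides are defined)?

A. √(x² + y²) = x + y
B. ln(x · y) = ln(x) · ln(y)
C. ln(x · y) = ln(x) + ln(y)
A: fails at (1, 4) — LHS = √(17) ≈ 4.123, RHS = 5.
B: fails at (2, 4) — LHS = ln(8) ≈ 2.079, RHS = ln(2)·ln(4) ≈ 0.9609.
C: holds — e.g. at (4, 6), both sides equal ln(24) ≈ 3.178.

Answer: C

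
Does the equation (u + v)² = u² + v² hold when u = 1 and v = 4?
Substituting u = 1, v = 4:

LHS = (1 + 4)² = 25
RHS = 1² + 4² = 17

LHS ≠ RHS, so the equation does not hold at this point.

Answer: Fails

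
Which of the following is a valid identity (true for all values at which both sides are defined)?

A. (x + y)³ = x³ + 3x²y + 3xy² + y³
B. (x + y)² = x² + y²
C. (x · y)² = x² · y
A: holds — e.g. at (0, 1), both sides equal 1.
B: fails at (6, 7) — LHS = 169, RHS = 85.
C: fails at (1, 2) — LHS = 4, RHS = 2.

Answer: A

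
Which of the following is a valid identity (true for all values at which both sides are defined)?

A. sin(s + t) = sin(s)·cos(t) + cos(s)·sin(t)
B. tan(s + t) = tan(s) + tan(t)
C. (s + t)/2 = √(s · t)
A: holds — e.g. at (1, 4), both sides equal sin(5) ≈ -0.9589.
B: fails at (4, 4) — LHS = tan(8) ≈ -6.8, RHS = 2·tan(4) ≈ 2.316.
C: fails at (5, 8) — LHS = 13/2, RHS = 2·√(10) ≈ 6.325.

Answer: A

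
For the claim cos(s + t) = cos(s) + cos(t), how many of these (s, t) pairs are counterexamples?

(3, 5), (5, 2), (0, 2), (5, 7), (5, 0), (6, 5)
6

Testing each pair:
(3, 5): LHS = cos(8) ≈ -0.1455, RHS = cos(3) + cos(5) ≈ -0.7063 → counterexample
(5, 2): LHS = cos(7) ≈ 0.7539, RHS = cos(2) + cos(5) ≈ -0.1325 → counterexample
(0, 2): LHS = cos(2) ≈ -0.4161, RHS = cos(2) + 1 ≈ 0.5839 → counterexample
(5, 7): LHS = cos(12) ≈ 0.8439, RHS = cos(5) + cos(7) ≈ 1.038 → counterexample
(5, 0): LHS = cos(5) ≈ 0.2837, RHS = cos(5) + 1 ≈ 1.284 → counterexample
(6, 5): LHS = cos(11) ≈ 0.004426, RHS = cos(5) + cos(6) ≈ 1.244 → counterexample

That makes 6 counterexamples.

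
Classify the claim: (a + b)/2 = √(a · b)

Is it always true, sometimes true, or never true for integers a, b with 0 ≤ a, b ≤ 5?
It holds at (a, b) = (2, 2) (both sides equal 2), but fails at (a, b) = (3, 5) (LHS = 4, RHS = √(15) ≈ 3.873).

Answer: Sometimes true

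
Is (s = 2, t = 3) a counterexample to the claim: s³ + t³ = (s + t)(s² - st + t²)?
Substituting s = 2, t = 3:
LHS = 2³ + 3³ = 35
RHS = (2 + 3)(2² - 2·3 + 3²) = 35

The sides agree, so this pair does not disprove the claim.

Answer: No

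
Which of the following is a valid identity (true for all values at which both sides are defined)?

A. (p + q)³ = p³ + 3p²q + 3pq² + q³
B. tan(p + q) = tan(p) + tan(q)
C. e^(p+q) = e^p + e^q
A

A: holds — e.g. at (1, 4), both sides equal 125.
B: fails at (2, 5) — LHS = tan(7) ≈ 0.8714, RHS = tan(5) + tan(2) ≈ -5.566.
C: fails at (1, 2) — LHS = e^3 ≈ 20.09, RHS = e + e^2 ≈ 10.11.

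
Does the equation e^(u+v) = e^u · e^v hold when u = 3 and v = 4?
Substituting u = 3, v = 4:

LHS = e^(3+4) = e^7 ≈ 1097
RHS = e^3 · e^4 = e^7 ≈ 1097

LHS = RHS, so the equation holds at this point.

Answer: Holds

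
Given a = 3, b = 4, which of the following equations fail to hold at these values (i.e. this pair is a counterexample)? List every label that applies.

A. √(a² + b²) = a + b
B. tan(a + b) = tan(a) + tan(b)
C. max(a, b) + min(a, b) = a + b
Evaluating each claim at the given values:
A. LHS = 5, RHS = 7 → fails here (LHS ≠ RHS)
B. LHS = tan(7) ≈ 0.8714, RHS = tan(3) + tan(4) ≈ 1.015 → fails here (LHS ≠ RHS)
C. LHS = 7, RHS = 7 → holds here (LHS = RHS)

Answer: A, B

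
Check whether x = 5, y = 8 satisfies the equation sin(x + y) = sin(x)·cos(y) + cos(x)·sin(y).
Holds

Substituting x = 5, y = 8:

LHS = sin(5 + 8) = sin(13) ≈ 0.4202
RHS = sin(5)·cos(8) + cos(5)·sin(8) = sin(5)·cos(8) + sin(8)·cos(5) ≈ 0.4202

LHS = RHS, so the equation holds at this point.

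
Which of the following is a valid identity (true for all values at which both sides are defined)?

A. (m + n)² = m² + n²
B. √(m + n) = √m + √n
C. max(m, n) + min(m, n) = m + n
C

A: fails at (2, 5) — LHS = 49, RHS = 29.
B: fails at (1, 5) — LHS = √(6) ≈ 2.449, RHS = 1 + √(5) ≈ 3.236.
C: holds — e.g. at (1, 3), both sides equal 4.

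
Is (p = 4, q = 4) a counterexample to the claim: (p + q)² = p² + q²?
Substituting p = 4, q = 4:
LHS = (4 + 4)² = 64
RHS = 4² + 4² = 32

Since LHS ≠ RHS, this pair disproves the claim.

Answer: Yes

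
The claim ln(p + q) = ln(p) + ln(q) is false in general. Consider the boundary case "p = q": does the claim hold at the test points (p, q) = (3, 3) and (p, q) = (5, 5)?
No, fails at both test points

At (3, 3): LHS = ln(6) ≈ 1.792 ≠ RHS = 2·ln(3) ≈ 2.197
At (5, 5): LHS = ln(10) ≈ 2.303 ≠ RHS = 2·ln(5) ≈ 3.219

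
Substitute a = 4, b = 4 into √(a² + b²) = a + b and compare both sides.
LHS = √(4² + 4²) = 4·√(2) ≈ 5.657
RHS = 4 + 4 = 8

LHS ≠ RHS (they differ by about 2.343), so the equation does not hold here.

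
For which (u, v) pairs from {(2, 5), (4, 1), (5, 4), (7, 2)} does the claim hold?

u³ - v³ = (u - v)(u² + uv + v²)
All pairs

Testing each pair:
(2, 5): LHS = -117, RHS = -117 → holds
(4, 1): LHS = 63, RHS = 63 → holds
(5, 4): LHS = 61, RHS = 61 → holds
(7, 2): LHS = 335, RHS = 335 → holds

Every pair satisfies the claim.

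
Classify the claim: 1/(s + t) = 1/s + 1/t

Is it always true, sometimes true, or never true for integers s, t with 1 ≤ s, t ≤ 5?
The claim fails for every pair in the range. For instance at (s, t) = (3, 4): LHS = 1/7, RHS = 7/12.

Answer: Never true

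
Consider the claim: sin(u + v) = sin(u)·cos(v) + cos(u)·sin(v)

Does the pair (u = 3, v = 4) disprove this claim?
Substituting u = 3, v = 4:
LHS = sin(3 + 4) = sin(7) ≈ 0.657
RHS = sin(3)·cos(4) + cos(3)·sin(4) = sin(3)·cos(4) + sin(4)·cos(3) ≈ 0.657

The sides agree, so this pair does not disprove the claim.

Answer: No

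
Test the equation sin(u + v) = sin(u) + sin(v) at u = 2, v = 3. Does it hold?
Fails

Substituting u = 2, v = 3:

LHS = sin(2 + 3) = sin(5) ≈ -0.9589
RHS = sin(2) + sin(3) ≈ 1.05

LHS ≠ RHS, so the equation does not hold at this point.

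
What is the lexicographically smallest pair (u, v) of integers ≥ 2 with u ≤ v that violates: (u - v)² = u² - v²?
At (2, 2): both sides equal 0, so it holds there.

Substituting (2, 3) into the claim:
LHS = (2 - 3)² = 1
RHS = 2² - 3² = -5

Since LHS ≠ RHS, this pair disproves the claim, and no lexicographically smaller pair (u ≤ v, integers ≥ 2) does.

For instance (5, 9) is also a counterexample (LHS = 16, RHS = -56), but it's lexicographically larger.

Answer: (u, v) = (2, 3)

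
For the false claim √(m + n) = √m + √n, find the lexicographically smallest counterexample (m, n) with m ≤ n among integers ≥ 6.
(m, n) = (6, 6)

Substituting (6, 6) into the claim:
LHS = √(6 + 6) = 2·√(3) ≈ 3.464
RHS = √6 + √6 = 2·√(6) ≈ 4.899

Since LHS ≠ RHS, this pair disproves the claim, and no lexicographically smaller pair (m ≤ n, integers ≥ 6) does.

For instance (8, 8) is also a counterexample (LHS = 4, RHS = 4·√(2) ≈ 5.657), but it's lexicographically larger.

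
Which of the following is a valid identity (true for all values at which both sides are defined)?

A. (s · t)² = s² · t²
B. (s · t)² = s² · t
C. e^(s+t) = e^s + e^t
A: holds — e.g. at (1, 1), both sides equal 1.
B: fails at (1, 2) — LHS = 4, RHS = 2.
C: fails at (2, 3) — LHS = e^5 ≈ 148.4, RHS = e^2 + e^3 ≈ 27.47.

Answer: A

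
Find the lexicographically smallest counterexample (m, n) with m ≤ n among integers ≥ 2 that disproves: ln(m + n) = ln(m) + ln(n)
(m, n) = (2, 3)

At (2, 2): both sides equal ln(4) ≈ 1.386, so it holds there.

Substituting (2, 3) into the claim:
LHS = ln(2 + 3) = ln(5) ≈ 1.609
RHS = ln(2) + ln(3) ≈ 1.792

Since LHS ≠ RHS, this pair disproves the claim, and no lexicographically smaller pair (m ≤ n, integers ≥ 2) does.

For instance (2, 9) is also a counterexample (LHS = ln(11) ≈ 2.398, RHS = ln(2) + ln(9) ≈ 2.89), but it's lexicographically larger.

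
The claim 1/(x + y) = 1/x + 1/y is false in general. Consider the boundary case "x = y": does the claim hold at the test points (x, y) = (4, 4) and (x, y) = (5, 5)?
No, fails at both test points

At (4, 4): LHS = 1/8 ≠ RHS = 1/2
At (5, 5): LHS = 1/10 ≠ RHS = 2/5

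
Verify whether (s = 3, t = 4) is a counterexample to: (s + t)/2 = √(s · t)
Substituting s = 3, t = 4:
LHS = (3 + 4)/2 = 7/2
RHS = √(3 · 4) = 2·√(3) ≈ 3.464

Since LHS ≠ RHS, this pair disproves the claim.

Answer: Yes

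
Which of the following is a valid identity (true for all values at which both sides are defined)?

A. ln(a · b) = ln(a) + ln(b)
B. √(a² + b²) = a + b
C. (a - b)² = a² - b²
A

A: holds — e.g. at (2, 5), both sides equal ln(10) ≈ 2.303.
B: fails at (2, 4) — LHS = 2·√(5) ≈ 4.472, RHS = 6.
C: fails at (0, 1) — LHS = 1, RHS = -1.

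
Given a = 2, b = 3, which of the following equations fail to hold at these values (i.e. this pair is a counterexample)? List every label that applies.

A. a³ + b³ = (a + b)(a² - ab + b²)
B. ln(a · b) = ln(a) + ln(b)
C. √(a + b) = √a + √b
Evaluating each claim at the given values:
A. LHS = 35, RHS = 35 → holds here (LHS = RHS)
B. LHS = ln(6) ≈ 1.792, RHS = ln(2) + ln(3) ≈ 1.792 → holds here (LHS = RHS)
C. LHS = √(5) ≈ 2.236, RHS = √(2) + √(3) ≈ 3.146 → fails here (LHS ≠ RHS)

Answer: C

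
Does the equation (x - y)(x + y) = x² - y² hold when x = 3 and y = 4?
Substituting x = 3, y = 4:

LHS = (3 - 4)(3 + 4) = -7
RHS = 3² - 4² = -7

LHS = RHS, so the equation holds at this point.

Answer: Holds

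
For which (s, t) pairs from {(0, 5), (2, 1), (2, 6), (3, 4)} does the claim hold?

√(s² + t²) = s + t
Testing each pair:
(0, 5): LHS = 5, RHS = 5 → holds
(2, 1): LHS = √(5) ≈ 2.236, RHS = 3 → fails
(2, 6): LHS = 2·√(10) ≈ 6.325, RHS = 8 → fails
(3, 4): LHS = 5, RHS = 7 → fails

1 of 4 pairs satisfies the claim.

Answer: (0, 5)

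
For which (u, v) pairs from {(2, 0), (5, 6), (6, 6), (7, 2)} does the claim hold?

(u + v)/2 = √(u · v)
Testing each pair:
(2, 0): LHS = 1, RHS = 0 → fails
(5, 6): LHS = 11/2, RHS = √(30) ≈ 5.477 → fails
(6, 6): LHS = 6, RHS = 6 → holds
(7, 2): LHS = 9/2, RHS = √(14) ≈ 3.742 → fails

1 of 4 pairs satisfies the claim.

Answer: (6, 6)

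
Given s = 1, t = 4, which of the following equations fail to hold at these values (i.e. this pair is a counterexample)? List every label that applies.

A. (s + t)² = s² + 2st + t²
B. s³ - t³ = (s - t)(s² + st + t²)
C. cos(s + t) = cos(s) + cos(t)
Evaluating each claim at the given values:
A. LHS = 25, RHS = 25 → holds here (LHS = RHS)
B. LHS = -63, RHS = -63 → holds here (LHS = RHS)
C. LHS = cos(5) ≈ 0.2837, RHS = cos(4) + cos(1) ≈ -0.1133 → fails here (LHS ≠ RHS)

Answer: C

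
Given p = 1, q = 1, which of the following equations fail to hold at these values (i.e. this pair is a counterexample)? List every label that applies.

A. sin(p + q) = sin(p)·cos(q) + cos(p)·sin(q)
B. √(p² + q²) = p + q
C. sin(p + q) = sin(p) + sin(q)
B, C

Evaluating each claim at the given values:
A. LHS = sin(2) ≈ 0.9093, RHS = 2·sin(1)·cos(1) ≈ 0.9093 → holds here (LHS = RHS)
B. LHS = √(2) ≈ 1.414, RHS = 2 → fails here (LHS ≠ RHS)
C. LHS = sin(2) ≈ 0.9093, RHS = 2·sin(1) ≈ 1.683 → fails here (LHS ≠ RHS)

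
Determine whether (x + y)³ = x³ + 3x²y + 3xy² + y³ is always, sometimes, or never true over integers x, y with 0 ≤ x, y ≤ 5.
The identity holds for every pair in the range. For instance at (x, y) = (3, 0): both sides equal 27.

Answer: Always true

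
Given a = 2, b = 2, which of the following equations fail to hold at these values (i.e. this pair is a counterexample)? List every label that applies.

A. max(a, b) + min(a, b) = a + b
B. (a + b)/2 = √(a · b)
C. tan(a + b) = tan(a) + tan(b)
C

Evaluating each claim at the given values:
A. LHS = 4, RHS = 4 → holds here (LHS = RHS)
B. LHS = 2, RHS = 2 → holds here (LHS = RHS)
C. LHS = tan(4) ≈ 1.158, RHS = 2·tan(2) ≈ -4.37 → fails here (LHS ≠ RHS)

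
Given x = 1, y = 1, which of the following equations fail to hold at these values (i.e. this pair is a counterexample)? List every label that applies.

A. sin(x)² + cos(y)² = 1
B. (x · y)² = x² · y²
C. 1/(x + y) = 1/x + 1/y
C

Evaluating each claim at the given values:
A. LHS = cos(1)² + sin(1)² = 1, RHS = 1 → holds here (LHS = RHS)
B. LHS = 1, RHS = 1 → holds here (LHS = RHS)
C. LHS = 1/2, RHS = 2 → fails here (LHS ≠ RHS)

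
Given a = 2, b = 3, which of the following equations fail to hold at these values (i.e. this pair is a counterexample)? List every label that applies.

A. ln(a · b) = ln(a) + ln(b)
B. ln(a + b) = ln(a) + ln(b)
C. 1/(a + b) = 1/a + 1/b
Evaluating each claim at the given values:
A. LHS = ln(6) ≈ 1.792, RHS = ln(2) + ln(3) ≈ 1.792 → holds here (LHS = RHS)
B. LHS = ln(5) ≈ 1.609, RHS = ln(2) + ln(3) ≈ 1.792 → fails here (LHS ≠ RHS)
C. LHS = 1/5, RHS = 5/6 → fails here (LHS ≠ RHS)

Answer: B, C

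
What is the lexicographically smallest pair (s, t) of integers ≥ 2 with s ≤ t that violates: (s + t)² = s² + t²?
(s, t) = (2, 2)

Substituting (2, 2) into the claim:
LHS = (2 + 2)² = 16
RHS = 2² + 2² = 8

Since LHS ≠ RHS, this pair disproves the claim, and no lexicographically smaller pair (s ≤ t, integers ≥ 2) does.

For instance (2, 9) is also a counterexample (LHS = 121, RHS = 85), but it's lexicographically larger.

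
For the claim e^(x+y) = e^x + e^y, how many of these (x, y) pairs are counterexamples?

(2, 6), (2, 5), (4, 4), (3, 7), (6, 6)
5

Testing each pair:
(2, 6): LHS = e^8 ≈ 2981, RHS = e^2 + e^6 ≈ 410.8 → counterexample
(2, 5): LHS = e^7 ≈ 1097, RHS = e^2 + e^5 ≈ 155.8 → counterexample
(4, 4): LHS = e^8 ≈ 2981, RHS = 2·e^4 ≈ 109.2 → counterexample
(3, 7): LHS = e^10 ≈ 22026.5, RHS = e^3 + e^7 ≈ 1117 → counterexample
(6, 6): LHS = e^12 ≈ 162754.8, RHS = 2·e^6 ≈ 806.9 → counterexample

That makes 5 counterexamples.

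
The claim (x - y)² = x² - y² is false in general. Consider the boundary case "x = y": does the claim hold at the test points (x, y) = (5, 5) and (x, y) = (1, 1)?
At (5, 5): LHS = 0, RHS = 0 → equal
At (1, 1): LHS = 0, RHS = 0 → equal

So the claim does hold at both of these boundary points, even though it is not an identity.

Answer: Yes, holds at both test points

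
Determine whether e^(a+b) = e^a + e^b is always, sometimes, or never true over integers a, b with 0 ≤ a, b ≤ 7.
The claim fails for every pair in the range. For instance at (a, b) = (5, 0): LHS = e^5 ≈ 148.4, RHS = 1 + e^5 ≈ 149.4.

Answer: Never true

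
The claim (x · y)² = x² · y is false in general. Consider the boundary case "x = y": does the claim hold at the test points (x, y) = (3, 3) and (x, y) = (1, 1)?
Only at (1, 1)

At (3, 3): LHS = 81 ≠ RHS = 27
At (1, 1): LHS = 1, RHS = 1 → equal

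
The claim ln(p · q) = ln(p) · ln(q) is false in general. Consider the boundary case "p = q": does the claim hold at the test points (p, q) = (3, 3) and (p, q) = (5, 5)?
No, fails at both test points

At (3, 3): LHS = ln(9) ≈ 2.197 ≠ RHS = ln(3)² ≈ 1.207
At (5, 5): LHS = ln(25) ≈ 3.219 ≠ RHS = ln(5)² ≈ 2.59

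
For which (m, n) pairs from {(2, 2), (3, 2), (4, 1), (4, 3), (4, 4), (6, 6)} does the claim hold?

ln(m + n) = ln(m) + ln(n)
Testing each pair:
(2, 2): LHS = ln(4) ≈ 1.386, RHS = 2·ln(2) ≈ 1.386 → holds
(3, 2): LHS = ln(5) ≈ 1.609, RHS = ln(2) + ln(3) ≈ 1.792 → fails
(4, 1): LHS = ln(5) ≈ 1.609, RHS = ln(4) ≈ 1.386 → fails
(4, 3): LHS = ln(7) ≈ 1.946, RHS = ln(3) + ln(4) ≈ 2.485 → fails
(4, 4): LHS = ln(8) ≈ 2.079, RHS = 2·ln(4) ≈ 2.773 → fails
(6, 6): LHS = ln(12) ≈ 2.485, RHS = 2·ln(6) ≈ 3.584 → fails

1 of 6 pairs satisfies the claim.

Answer: (2, 2)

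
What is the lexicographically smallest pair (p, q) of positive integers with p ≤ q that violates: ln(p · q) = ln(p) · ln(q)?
(p, q) = (1, 2)

At (1, 1): both sides equal 0, so it holds there.

Substituting (1, 2) into the claim:
LHS = ln(1 · 2) = ln(2) ≈ 0.6931
RHS = ln(1) · ln(2) = 0

Since LHS ≠ RHS, this pair disproves the claim, and no lexicographically smaller pair (p ≤ q, positive integers) does.

For instance (3, 4) is also a counterexample (LHS = ln(12) ≈ 2.485, RHS = ln(3)·ln(4) ≈ 1.523), but it's lexicographically larger.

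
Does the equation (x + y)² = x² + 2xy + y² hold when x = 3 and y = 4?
Substituting x = 3, y = 4:

LHS = (3 + 4)² = 49
RHS = 3² + 2·3·4 + 4² = 49

LHS = RHS, so the equation holds at this point.

Answer: Holds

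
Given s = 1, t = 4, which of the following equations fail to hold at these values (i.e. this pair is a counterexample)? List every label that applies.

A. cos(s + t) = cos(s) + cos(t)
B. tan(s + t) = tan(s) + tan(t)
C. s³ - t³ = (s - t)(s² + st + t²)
A, B

Evaluating each claim at the given values:
A. LHS = cos(5) ≈ 0.2837, RHS = cos(4) + cos(1) ≈ -0.1133 → fails here (LHS ≠ RHS)
B. LHS = tan(5) ≈ -3.381, RHS = tan(4) + tan(1) ≈ 2.715 → fails here (LHS ≠ RHS)
C. LHS = -63, RHS = -63 → holds here (LHS = RHS)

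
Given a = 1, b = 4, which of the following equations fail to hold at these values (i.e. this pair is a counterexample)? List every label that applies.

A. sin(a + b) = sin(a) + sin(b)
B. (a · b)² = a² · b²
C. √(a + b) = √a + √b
A, C

Evaluating each claim at the given values:
A. LHS = sin(5) ≈ -0.9589, RHS = sin(4) + sin(1) ≈ 0.08467 → fails here (LHS ≠ RHS)
B. LHS = 16, RHS = 16 → holds here (LHS = RHS)
C. LHS = √(5) ≈ 2.236, RHS = 3 → fails here (LHS ≠ RHS)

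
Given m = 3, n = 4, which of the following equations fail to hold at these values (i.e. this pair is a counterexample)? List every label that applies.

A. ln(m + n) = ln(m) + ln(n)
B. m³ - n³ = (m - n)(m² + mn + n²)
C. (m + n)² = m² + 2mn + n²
A

Evaluating each claim at the given values:
A. LHS = ln(7) ≈ 1.946, RHS = ln(3) + ln(4) ≈ 2.485 → fails here (LHS ≠ RHS)
B. LHS = -37, RHS = -37 → holds here (LHS = RHS)
C. LHS = 49, RHS = 49 → holds here (LHS = RHS)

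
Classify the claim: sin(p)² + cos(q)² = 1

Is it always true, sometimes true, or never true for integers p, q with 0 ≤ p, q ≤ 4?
It holds at (p, q) = (3, 3) (both sides equal 1), but fails at (p, q) = (4, 3) (LHS = sin(4)² + cos(3)² ≈ 1.553, RHS = 1).

Answer: Sometimes true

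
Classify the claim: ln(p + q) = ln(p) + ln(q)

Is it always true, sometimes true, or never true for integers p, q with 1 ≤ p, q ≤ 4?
It holds at (p, q) = (2, 2) (both sides equal ln(4) ≈ 1.386), but fails at (p, q) = (1, 3) (LHS = ln(4) ≈ 1.386, RHS = ln(3) ≈ 1.099).

Answer: Sometimes true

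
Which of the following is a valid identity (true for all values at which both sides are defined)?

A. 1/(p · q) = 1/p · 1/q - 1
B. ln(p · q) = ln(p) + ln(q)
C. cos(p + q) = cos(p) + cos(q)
B

A: fails at (1, 4) — LHS = 1/4, RHS = -3/4.
B: holds — e.g. at (2, 5), both sides equal ln(10) ≈ 2.303.
C: fails at (2, 5) — LHS = cos(7) ≈ 0.7539, RHS = cos(2) + cos(5) ≈ -0.1325.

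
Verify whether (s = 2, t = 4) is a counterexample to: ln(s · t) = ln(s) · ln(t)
Yes

Substituting s = 2, t = 4:
LHS = ln(2 · 4) = ln(8) ≈ 2.079
RHS = ln(2) · ln(4) ≈ 0.9609

Since LHS ≠ RHS, this pair disproves the claim.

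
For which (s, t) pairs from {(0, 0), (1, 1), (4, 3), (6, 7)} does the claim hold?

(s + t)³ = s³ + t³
(0, 0)

Testing each pair:
(0, 0): LHS = 0, RHS = 0 → holds
(1, 1): LHS = 8, RHS = 2 → fails
(4, 3): LHS = 343, RHS = 91 → fails
(6, 7): LHS = 2197, RHS = 559 → fails

1 of 4 pairs satisfies the claim.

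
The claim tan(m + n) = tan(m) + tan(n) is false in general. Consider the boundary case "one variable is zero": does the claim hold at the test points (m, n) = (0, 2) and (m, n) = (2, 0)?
At (0, 2): LHS = tan(2) ≈ -2.185, RHS = tan(2) ≈ -2.185 → equal
At (2, 0): LHS = tan(2) ≈ -2.185, RHS = tan(2) ≈ -2.185 → equal

So the claim does hold at both of these boundary points, even though it is not an identity.

Answer: Yes, holds at both test points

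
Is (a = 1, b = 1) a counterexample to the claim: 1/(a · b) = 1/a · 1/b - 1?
Yes

Substituting a = 1, b = 1:
LHS = 1/(1 · 1) = 1
RHS = 1/1 · 1/1 - 1 = 0

Since LHS ≠ RHS, this pair disproves the claim.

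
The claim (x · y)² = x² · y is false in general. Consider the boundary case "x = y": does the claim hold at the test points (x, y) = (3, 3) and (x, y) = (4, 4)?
At (3, 3): LHS = 81 ≠ RHS = 27
At (4, 4): LHS = 256 ≠ RHS = 64

Answer: No, fails at both test points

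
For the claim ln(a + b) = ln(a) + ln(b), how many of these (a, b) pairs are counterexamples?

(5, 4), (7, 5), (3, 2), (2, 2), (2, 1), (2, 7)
Testing each pair:
(5, 4): LHS = ln(9) ≈ 2.197, RHS = ln(4) + ln(5) ≈ 2.996 → counterexample
(7, 5): LHS = ln(12) ≈ 2.485, RHS = ln(5) + ln(7) ≈ 3.555 → counterexample
(3, 2): LHS = ln(5) ≈ 1.609, RHS = ln(2) + ln(3) ≈ 1.792 → counterexample
(2, 2): LHS = ln(4) ≈ 1.386, RHS = 2·ln(2) ≈ 1.386 → satisfies claim
(2, 1): LHS = ln(3) ≈ 1.099, RHS = ln(2) ≈ 0.6931 → counterexample
(2, 7): LHS = ln(9) ≈ 2.197, RHS = ln(2) + ln(7) ≈ 2.639 → counterexample

That makes 5 counterexamples.

Answer: 5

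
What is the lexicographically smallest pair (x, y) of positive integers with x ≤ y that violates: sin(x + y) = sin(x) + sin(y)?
Substituting (1, 1) into the claim:
LHS = sin(1 + 1) = sin(2) ≈ 0.9093
RHS = sin(1) + sin(1) = 2·sin(1) ≈ 1.683

Since LHS ≠ RHS, this pair disproves the claim, and no lexicographically smaller pair (x ≤ y, positive integers) does.

For instance (3, 3) is also a counterexample (LHS = sin(6) ≈ -0.2794, RHS = 2·sin(3) ≈ 0.2822), but it's lexicographically larger.

Answer: (x, y) = (1, 1)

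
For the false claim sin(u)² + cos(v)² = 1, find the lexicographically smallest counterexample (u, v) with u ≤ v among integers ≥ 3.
(u, v) = (3, 4)

Substituting (3, 4) into the claim:
LHS = sin(3)² + cos(4)² ≈ 0.4472
RHS = 1

Since LHS ≠ RHS, this pair disproves the claim, and no lexicographically smaller pair (u ≤ v, integers ≥ 3) does.

For instance (5, 8) is also a counterexample (LHS = cos(8)² + sin(5)² ≈ 0.9407, RHS = 1), but it's lexicographically larger.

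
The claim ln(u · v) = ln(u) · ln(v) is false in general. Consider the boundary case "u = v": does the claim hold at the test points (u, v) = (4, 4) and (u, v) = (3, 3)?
At (4, 4): LHS = ln(16) ≈ 2.773 ≠ RHS = ln(4)² ≈ 1.922
At (3, 3): LHS = ln(9) ≈ 2.197 ≠ RHS = ln(3)² ≈ 1.207

Answer: No, fails at both test points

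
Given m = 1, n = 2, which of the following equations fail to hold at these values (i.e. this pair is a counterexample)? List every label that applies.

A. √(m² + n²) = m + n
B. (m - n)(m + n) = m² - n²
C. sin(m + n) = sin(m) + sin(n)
A, C

Evaluating each claim at the given values:
A. LHS = √(5) ≈ 2.236, RHS = 3 → fails here (LHS ≠ RHS)
B. LHS = -3, RHS = -3 → holds here (LHS = RHS)
C. LHS = sin(3) ≈ 0.1411, RHS = sin(1) + sin(2) ≈ 1.751 → fails here (LHS ≠ RHS)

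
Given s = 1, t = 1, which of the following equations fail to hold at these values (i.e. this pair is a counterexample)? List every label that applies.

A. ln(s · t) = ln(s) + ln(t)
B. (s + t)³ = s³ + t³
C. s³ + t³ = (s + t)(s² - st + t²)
Evaluating each claim at the given values:
A. LHS = 0, RHS = 0 → holds here (LHS = RHS)
B. LHS = 8, RHS = 2 → fails here (LHS ≠ RHS)
C. LHS = 2, RHS = 2 → holds here (LHS = RHS)

Answer: B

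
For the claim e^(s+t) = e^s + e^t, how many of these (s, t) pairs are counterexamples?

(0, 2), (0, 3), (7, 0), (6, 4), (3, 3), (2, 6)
6

Testing each pair:
(0, 2): LHS = e^2 ≈ 7.389, RHS = 1 + e^2 ≈ 8.389 → counterexample
(0, 3): LHS = e^3 ≈ 20.09, RHS = 1 + e^3 ≈ 21.09 → counterexample
(7, 0): LHS = e^7 ≈ 1097, RHS = 1 + e^7 ≈ 1098 → counterexample
(6, 4): LHS = e^10 ≈ 22026.5, RHS = e^4 + e^6 ≈ 458 → counterexample
(3, 3): LHS = e^6 ≈ 403.4, RHS = 2·e^3 ≈ 40.17 → counterexample
(2, 6): LHS = e^8 ≈ 2981, RHS = e^2 + e^6 ≈ 410.8 → counterexample

That makes 6 counterexamples.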